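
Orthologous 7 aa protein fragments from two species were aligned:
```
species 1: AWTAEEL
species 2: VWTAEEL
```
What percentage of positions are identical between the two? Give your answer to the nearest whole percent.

1 position differs (1), so 6 of 7 match: 6/7 = 85.71%.

86%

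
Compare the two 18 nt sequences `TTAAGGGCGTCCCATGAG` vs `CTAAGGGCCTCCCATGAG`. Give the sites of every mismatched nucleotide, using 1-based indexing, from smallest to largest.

1, 9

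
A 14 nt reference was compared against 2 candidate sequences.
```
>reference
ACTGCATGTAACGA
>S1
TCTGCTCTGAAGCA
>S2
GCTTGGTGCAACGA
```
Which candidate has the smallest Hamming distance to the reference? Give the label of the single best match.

Hamming distances to reference — S1: 7; S2: 5.
Smallest is S2 with 5 mismatches.

S2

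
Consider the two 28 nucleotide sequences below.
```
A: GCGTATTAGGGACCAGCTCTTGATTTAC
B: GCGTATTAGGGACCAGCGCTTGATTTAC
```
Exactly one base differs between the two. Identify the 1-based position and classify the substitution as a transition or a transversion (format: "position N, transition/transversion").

position 18, transversion

Position 18 changes T→G. T is a pyrimidine and G is a purine, so this is a transversion.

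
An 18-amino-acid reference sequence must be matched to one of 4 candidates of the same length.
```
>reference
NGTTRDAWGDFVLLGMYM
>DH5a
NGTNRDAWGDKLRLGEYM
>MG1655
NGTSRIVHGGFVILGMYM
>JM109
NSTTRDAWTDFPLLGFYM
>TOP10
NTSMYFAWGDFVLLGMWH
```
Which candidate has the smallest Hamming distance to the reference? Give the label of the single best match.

DH5a differs at 5 residues; MG1655 differs at 6 residues; JM109 differs at 4 residues; TOP10 differs at 7 residues. The closest is JM109.

JM109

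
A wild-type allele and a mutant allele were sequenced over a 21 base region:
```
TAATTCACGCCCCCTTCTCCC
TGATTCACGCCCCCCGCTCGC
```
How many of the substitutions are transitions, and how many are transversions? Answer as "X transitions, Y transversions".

2 transitions, 2 transversions

Transitions (purine↔purine or pyrimidine↔pyrimidine): 2 A→G, 15 T→C.
Transversions (purine↔pyrimidine): 16 T→G, 20 C→G.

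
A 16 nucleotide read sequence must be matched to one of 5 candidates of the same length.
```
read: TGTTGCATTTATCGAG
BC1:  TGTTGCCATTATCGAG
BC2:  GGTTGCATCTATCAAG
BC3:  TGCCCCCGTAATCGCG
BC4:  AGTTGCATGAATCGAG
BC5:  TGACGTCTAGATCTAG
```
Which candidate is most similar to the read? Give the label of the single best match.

BC1 differs at 2 bases; BC2 differs at 3 bases; BC3 differs at 7 bases; BC4 differs at 3 bases; BC5 differs at 7 bases. The closest is BC1.

BC1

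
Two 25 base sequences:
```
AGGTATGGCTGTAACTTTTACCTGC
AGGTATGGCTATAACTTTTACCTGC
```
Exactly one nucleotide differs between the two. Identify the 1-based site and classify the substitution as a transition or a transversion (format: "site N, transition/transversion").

site 11, transition

The sequences differ only at site 11: G→A (purine→purine), a transition.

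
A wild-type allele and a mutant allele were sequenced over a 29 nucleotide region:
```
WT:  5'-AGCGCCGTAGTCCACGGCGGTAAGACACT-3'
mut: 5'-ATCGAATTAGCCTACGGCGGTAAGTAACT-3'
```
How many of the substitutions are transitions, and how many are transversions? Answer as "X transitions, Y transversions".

2 transitions, 6 transversions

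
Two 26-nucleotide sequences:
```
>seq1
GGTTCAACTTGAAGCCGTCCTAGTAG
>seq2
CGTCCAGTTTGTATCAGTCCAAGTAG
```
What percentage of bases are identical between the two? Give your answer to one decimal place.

69.2%

Mismatches at positions 1, 4, 7, 8, 12, 14, 16, 21 (1-based): 8 of 26.
Identical positions: 18/26 = 69.23% → 69.2%.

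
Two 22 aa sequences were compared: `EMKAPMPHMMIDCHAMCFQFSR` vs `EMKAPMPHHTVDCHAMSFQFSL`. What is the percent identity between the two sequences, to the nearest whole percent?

5 positions differ (9, 10, 11, 17, 22), so 17 of 22 match: 17/22 = 77.27%.

77%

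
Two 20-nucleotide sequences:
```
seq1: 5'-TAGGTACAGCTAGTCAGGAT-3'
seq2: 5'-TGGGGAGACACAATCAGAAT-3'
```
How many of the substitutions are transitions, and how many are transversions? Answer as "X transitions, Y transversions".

Transitions (purine↔purine or pyrimidine↔pyrimidine): 2 A→G, 11 T→C, 13 G→A, 18 G→A.
Transversions (purine↔pyrimidine): 5 T→G, 7 C→G, 9 G→C, 10 C→A.

4 transitions, 4 transversions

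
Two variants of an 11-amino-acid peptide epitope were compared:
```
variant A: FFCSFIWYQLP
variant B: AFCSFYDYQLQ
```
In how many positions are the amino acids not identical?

4

The sequences differ at positions 1, 6, 7, 11 (1-based) — 4 in total.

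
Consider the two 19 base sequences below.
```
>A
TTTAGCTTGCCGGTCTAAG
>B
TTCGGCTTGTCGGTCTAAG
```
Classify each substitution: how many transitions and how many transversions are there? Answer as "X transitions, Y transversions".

3 transitions, 0 transversions

Transitions (purine↔purine or pyrimidine↔pyrimidine): 3 T→C, 4 A→G, 10 C→T.
Transversions (purine↔pyrimidine): none.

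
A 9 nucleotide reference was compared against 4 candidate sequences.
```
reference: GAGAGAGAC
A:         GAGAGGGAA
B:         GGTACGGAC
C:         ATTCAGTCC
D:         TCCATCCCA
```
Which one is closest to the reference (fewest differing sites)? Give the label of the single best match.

A

A differs at 2 sites; B differs at 4 sites; C differs at 8 sites; D differs at 8 sites. The closest is A.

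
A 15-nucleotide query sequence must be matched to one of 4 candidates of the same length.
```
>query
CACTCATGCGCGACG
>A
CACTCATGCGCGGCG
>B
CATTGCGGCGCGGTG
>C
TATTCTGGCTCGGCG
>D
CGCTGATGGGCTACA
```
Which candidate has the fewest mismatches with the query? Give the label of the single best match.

A differs at 1 base; B differs at 6 bases; C differs at 6 bases; D differs at 5 bases. The closest is A.

A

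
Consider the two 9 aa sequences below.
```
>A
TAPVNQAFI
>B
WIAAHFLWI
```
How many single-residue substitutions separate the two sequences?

8

Comparing position by position, 8 residues differ: 1 (T/W), 2 (A/I), 3 (P/A), 4 (V/A), 5 (N/H), 6 (Q/F), 7 (A/L), 8 (F/W).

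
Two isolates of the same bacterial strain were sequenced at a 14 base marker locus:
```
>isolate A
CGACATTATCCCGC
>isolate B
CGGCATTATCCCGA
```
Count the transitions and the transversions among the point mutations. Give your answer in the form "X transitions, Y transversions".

Transitions (purine↔purine or pyrimidine↔pyrimidine): 3 A→G.
Transversions (purine↔pyrimidine): 14 C→A.

1 transition, 1 transversion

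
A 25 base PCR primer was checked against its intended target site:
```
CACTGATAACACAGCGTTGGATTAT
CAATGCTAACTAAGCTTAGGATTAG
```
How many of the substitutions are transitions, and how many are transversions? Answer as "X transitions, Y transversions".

0 transitions, 7 transversions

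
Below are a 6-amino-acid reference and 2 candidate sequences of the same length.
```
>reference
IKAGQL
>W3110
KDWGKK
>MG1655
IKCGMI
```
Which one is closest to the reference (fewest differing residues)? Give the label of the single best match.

MG1655

Hamming distances to reference — W3110: 5; MG1655: 3.
Smallest is MG1655 with 3 mismatches.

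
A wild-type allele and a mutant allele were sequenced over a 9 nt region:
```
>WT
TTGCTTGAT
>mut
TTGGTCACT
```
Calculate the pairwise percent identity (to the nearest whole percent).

56%

4 positions differ (4, 6, 7, 8), so 5 of 9 match: 5/9 = 55.56%.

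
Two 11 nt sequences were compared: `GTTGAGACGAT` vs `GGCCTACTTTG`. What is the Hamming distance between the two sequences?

10

Comparing position by position, 10 sites differ: 2 (T/G), 3 (T/C), 4 (G/C), 5 (A/T), 6 (G/A), 7 (A/C), 8 (C/T), 9 (G/T), 10 (A/T), 11 (T/G).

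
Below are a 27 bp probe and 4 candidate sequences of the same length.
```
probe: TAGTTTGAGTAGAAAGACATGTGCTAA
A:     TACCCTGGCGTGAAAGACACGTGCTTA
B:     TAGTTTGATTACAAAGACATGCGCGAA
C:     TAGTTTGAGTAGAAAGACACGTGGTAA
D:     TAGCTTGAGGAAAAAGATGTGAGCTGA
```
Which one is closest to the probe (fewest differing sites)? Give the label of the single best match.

C

Hamming distances to probe — A: 9; B: 4; C: 2; D: 7.
Smallest is C with 2 mismatches.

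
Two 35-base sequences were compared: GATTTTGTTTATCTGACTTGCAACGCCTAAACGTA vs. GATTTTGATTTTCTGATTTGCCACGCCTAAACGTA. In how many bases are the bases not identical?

The sequences differ at bases 8, 11, 17, 22 (1-based) — 4 in total.

4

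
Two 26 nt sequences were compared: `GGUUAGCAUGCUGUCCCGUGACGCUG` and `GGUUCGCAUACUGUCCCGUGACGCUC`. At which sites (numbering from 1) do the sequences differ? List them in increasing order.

5, 10, 26

Scanning 1-based: 5: A/C; 10: G/A; 26: G/C.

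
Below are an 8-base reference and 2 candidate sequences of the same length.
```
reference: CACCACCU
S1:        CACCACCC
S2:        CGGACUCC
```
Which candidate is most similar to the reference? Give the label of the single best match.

S1

Hamming distances to reference — S1: 1; S2: 6.
Smallest is S1 with 1 mismatch.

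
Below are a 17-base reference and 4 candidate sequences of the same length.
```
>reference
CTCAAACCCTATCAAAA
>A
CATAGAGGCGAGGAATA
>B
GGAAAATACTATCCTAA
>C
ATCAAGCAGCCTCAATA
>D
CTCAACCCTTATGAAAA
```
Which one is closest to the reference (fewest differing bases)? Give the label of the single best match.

Hamming distances to reference — A: 9; B: 7; C: 7; D: 3.
Smallest is D with 3 mismatches.

D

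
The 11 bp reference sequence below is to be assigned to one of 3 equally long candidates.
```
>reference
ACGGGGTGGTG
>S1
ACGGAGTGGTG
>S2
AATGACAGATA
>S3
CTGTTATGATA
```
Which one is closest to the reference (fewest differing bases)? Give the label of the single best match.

S1 differs at 1 base; S2 differs at 7 bases; S3 differs at 7 bases. The closest is S1.

S1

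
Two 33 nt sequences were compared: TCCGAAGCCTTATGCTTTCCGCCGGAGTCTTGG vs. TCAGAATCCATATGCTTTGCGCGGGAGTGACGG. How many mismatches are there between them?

8

Comparing position by position, 8 sites differ: 3 (C/A), 7 (G/T), 10 (T/A), 19 (C/G), 23 (C/G), 29 (C/G), 30 (T/A), 31 (T/C).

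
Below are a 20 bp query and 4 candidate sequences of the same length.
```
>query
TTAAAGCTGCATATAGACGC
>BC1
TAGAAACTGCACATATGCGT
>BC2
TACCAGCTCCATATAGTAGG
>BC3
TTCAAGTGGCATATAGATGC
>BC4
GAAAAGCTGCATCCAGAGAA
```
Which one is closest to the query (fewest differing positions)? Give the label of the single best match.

Hamming distances to query — BC1: 7; BC2: 7; BC3: 4; BC4: 7.
Smallest is BC3 with 4 mismatches.

BC3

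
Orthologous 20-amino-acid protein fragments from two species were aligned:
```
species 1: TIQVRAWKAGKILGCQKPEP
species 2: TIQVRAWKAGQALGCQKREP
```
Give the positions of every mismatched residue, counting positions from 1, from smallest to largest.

11, 12, 18

Differences at position 11 (K→Q), position 12 (I→A), position 18 (P→R).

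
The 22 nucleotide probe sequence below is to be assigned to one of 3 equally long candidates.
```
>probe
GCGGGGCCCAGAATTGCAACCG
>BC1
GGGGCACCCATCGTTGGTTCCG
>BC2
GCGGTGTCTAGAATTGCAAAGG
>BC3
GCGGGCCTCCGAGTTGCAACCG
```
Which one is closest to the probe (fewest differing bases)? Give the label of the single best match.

BC1 differs at 9 bases; BC2 differs at 5 bases; BC3 differs at 4 bases. The closest is BC3.

BC3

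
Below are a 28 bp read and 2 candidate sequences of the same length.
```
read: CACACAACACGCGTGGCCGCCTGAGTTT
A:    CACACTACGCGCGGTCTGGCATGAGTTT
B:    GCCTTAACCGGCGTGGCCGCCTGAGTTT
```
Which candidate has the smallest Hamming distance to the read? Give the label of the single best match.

B

Hamming distances to read — A: 8; B: 6.
Smallest is B with 6 mismatches.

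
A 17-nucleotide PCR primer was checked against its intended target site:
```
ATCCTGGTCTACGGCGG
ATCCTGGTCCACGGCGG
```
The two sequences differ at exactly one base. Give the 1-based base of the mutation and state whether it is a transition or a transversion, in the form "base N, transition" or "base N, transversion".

base 10, transition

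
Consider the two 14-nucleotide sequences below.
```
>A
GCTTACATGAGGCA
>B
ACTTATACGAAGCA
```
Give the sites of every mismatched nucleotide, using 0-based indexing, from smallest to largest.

0, 5, 7, 10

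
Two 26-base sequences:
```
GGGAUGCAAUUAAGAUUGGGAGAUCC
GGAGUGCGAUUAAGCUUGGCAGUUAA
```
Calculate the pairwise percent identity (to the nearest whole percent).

69%

Mismatches at positions 3, 4, 8, 15, 20, 23, 25, 26 (1-based): 8 of 26.
Identical positions: 18/26 = 69.23% → 69%.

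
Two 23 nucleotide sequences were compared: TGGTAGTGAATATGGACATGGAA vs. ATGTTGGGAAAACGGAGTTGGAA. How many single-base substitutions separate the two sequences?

8

Comparing position by position, 8 bases differ: 1 (T/A), 2 (G/T), 5 (A/T), 7 (T/G), 11 (T/A), 13 (T/C), 17 (C/G), 18 (A/T).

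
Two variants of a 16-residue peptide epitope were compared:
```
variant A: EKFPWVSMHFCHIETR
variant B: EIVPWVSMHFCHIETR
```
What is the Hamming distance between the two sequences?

2

Mismatches (1-based): position 2: K→I; position 3: F→V.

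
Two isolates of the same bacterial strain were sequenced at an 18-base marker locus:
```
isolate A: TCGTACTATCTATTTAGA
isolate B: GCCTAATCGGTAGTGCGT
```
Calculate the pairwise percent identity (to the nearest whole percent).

44%

10 positions differ (1, 3, 6, 8, 9, 10, 13, 15, 16, 18), so 8 of 18 match: 8/18 = 44.44%.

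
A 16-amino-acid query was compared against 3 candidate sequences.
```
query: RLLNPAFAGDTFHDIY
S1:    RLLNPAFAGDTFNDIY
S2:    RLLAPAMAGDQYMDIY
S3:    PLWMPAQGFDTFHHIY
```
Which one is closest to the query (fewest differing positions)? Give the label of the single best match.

S1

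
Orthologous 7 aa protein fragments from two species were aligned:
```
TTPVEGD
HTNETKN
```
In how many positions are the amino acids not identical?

6

Mismatches (1-based): position 1: T→H; position 3: P→N; position 4: V→E; position 5: E→T; position 6: G→K; position 7: D→N.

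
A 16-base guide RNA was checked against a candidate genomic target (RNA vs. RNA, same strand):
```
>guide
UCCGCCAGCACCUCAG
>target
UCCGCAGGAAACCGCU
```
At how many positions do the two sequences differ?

Comparing position by position, 8 positions differ: 6 (C/A), 7 (A/G), 9 (C/A), 11 (C/A), 13 (U/C), 14 (C/G), 15 (A/C), 16 (G/U).

8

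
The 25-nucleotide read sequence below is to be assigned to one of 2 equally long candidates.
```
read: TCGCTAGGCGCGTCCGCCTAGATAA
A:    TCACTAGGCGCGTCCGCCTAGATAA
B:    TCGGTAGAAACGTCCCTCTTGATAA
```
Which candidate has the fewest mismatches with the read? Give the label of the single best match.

A

Hamming distances to read — A: 1; B: 7.
Smallest is A with 1 mismatch.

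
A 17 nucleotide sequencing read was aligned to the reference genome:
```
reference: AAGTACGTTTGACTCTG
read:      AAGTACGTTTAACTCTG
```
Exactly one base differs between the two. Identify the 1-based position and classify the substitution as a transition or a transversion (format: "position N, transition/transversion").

position 11, transition

Position 11 changes G→A. G is a purine and A is a purine, so this is a transition.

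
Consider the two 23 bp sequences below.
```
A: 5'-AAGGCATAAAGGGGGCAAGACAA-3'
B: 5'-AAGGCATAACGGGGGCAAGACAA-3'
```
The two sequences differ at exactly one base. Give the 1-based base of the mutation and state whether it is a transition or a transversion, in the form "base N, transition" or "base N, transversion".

Base 10 changes A→C. A is a purine and C is a pyrimidine, so this is a transversion.

base 10, transversion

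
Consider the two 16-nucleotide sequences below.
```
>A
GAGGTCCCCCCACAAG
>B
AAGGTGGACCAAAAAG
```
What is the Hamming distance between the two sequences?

6

Mismatches (1-based): position 1: G→A; position 6: C→G; position 7: C→G; position 8: C→A; position 11: C→A; position 13: C→A.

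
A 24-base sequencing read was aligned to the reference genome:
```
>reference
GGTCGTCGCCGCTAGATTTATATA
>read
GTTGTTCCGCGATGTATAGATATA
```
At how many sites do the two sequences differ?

Comparing position by position, 10 sites differ: 2 (G/T), 4 (C/G), 5 (G/T), 8 (G/C), 9 (C/G), 12 (C/A), 14 (A/G), 15 (G/T), 18 (T/A), 19 (T/G).

10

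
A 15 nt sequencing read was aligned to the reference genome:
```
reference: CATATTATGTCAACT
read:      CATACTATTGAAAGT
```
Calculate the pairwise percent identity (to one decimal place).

66.7%

Mismatches at positions 5, 9, 10, 11, 14 (1-based): 5 of 15.
Identical positions: 10/15 = 66.67% → 66.7%.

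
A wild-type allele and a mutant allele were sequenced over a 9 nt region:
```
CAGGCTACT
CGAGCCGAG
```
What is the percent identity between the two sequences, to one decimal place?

Mismatches at positions 2, 3, 6, 7, 8, 9 (1-based): 6 of 9.
Identical positions: 3/9 = 33.33% → 33.3%.

33.3%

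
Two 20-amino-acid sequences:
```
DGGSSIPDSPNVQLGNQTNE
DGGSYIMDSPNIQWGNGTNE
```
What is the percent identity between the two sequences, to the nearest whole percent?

Mismatches at positions 5, 7, 12, 14, 17 (1-based): 5 of 20.
Identical positions: 15/20 = 75% → 75%.

75%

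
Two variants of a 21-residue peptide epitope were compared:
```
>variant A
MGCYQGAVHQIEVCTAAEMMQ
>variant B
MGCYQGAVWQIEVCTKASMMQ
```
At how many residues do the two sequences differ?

Comparing position by position, 3 residues differ: 9 (H/W), 16 (A/K), 18 (E/S).

3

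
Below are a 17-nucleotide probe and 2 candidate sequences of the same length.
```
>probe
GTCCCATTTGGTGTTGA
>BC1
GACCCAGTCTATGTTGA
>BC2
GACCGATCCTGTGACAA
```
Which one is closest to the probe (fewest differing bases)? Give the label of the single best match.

BC1

Hamming distances to probe — BC1: 5; BC2: 8.
Smallest is BC1 with 5 mismatches.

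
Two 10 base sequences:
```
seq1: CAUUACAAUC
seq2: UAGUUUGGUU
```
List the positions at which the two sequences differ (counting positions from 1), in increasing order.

Scanning 1-based: 1: C/U; 3: U/G; 5: A/U; 6: C/U; 7: A/G; 8: A/G; 10: C/U.

1, 3, 5, 6, 7, 8, 10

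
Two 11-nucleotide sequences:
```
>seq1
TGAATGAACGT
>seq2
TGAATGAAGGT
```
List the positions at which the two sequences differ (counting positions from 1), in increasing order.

Differences at position 9 (C→G).

9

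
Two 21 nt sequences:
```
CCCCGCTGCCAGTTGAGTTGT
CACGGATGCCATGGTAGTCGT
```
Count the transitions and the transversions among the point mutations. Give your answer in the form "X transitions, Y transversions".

1 transition, 7 transversions

Mismatches (1-based):
site 2: C→A (pyrimidine→purine, transversion)
site 4: C→G (pyrimidine→purine, transversion)
site 6: C→A (pyrimidine→purine, transversion)
site 12: G→T (purine→pyrimidine, transversion)
site 13: T→G (pyrimidine→purine, transversion)
site 14: T→G (pyrimidine→purine, transversion)
site 15: G→T (purine→pyrimidine, transversion)
site 19: T→C (pyrimidine→pyrimidine, transition)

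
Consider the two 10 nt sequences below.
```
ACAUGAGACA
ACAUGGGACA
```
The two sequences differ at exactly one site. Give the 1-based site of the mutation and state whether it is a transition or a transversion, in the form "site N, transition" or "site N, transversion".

site 6, transition

The sequences differ only at site 6: A→G (purine→purine), a transition.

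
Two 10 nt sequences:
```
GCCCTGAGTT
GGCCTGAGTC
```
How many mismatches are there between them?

The sequences differ at bases 2, 10 (1-based) — 2 in total.

2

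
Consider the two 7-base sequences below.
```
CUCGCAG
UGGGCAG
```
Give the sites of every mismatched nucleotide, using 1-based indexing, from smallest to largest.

1, 2, 3

Scanning 1-based: 1: C/U; 2: U/G; 3: C/G.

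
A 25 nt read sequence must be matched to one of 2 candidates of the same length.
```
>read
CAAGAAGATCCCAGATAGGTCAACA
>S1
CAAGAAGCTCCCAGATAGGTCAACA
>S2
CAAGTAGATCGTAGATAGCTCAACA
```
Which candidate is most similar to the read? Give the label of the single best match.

S1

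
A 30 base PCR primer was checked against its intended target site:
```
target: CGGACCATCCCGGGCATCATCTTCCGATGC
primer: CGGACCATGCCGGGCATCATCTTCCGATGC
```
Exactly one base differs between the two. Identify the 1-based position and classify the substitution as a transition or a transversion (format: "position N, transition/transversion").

position 9, transversion

The sequences differ only at position 9: C→G (pyrimidine→purine), a transversion.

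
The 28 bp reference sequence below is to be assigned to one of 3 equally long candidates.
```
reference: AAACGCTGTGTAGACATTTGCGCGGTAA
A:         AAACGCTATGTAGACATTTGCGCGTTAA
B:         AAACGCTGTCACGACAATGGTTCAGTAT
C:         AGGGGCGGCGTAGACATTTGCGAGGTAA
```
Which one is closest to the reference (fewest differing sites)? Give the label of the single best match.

A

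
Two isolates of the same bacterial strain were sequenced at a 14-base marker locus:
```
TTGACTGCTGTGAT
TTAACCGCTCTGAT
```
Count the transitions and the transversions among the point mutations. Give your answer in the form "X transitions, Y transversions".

Transitions (purine↔purine or pyrimidine↔pyrimidine): 3 G→A, 6 T→C.
Transversions (purine↔pyrimidine): 10 G→C.

2 transitions, 1 transversion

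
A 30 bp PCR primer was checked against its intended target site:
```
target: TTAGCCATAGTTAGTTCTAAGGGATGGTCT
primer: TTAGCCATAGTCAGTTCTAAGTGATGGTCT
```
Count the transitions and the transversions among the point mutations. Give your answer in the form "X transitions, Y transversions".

1 transition, 1 transversion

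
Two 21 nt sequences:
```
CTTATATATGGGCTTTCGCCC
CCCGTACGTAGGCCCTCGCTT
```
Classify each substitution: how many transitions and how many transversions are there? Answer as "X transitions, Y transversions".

10 transitions, 0 transversions

Mismatches (1-based):
base 2: T→C (pyrimidine→pyrimidine, transition)
base 3: T→C (pyrimidine→pyrimidine, transition)
base 4: A→G (purine→purine, transition)
base 7: T→C (pyrimidine→pyrimidine, transition)
base 8: A→G (purine→purine, transition)
base 10: G→A (purine→purine, transition)
base 14: T→C (pyrimidine→pyrimidine, transition)
base 15: T→C (pyrimidine→pyrimidine, transition)
base 20: C→T (pyrimidine→pyrimidine, transition)
base 21: C→T (pyrimidine→pyrimidine, transition)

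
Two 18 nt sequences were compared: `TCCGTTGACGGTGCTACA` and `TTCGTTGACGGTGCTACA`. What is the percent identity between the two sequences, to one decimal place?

94.4%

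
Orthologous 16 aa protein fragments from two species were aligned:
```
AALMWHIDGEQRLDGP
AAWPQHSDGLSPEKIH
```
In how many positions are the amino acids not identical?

11

The sequences differ at positions 3, 4, 5, 7, 10, 11, 12, 13, 14, 15, 16 (1-based) — 11 in total.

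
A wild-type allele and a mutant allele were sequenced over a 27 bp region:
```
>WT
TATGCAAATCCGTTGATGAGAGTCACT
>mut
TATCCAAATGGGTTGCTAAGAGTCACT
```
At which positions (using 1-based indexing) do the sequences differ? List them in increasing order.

Differences at position 4 (G→C), position 10 (C→G), position 11 (C→G), position 16 (A→C), position 18 (G→A).

4, 10, 11, 16, 18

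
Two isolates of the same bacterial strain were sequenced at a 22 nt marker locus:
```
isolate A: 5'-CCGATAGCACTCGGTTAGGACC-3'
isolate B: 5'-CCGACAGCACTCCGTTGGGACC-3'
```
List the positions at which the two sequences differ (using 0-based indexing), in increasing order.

Differences at position 4 (T→C), position 12 (G→C), position 16 (A→G).

4, 12, 16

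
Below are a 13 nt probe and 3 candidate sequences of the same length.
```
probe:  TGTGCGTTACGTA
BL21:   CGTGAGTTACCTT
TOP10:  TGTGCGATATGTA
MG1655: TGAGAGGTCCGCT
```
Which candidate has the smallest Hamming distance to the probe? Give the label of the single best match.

Hamming distances to probe — BL21: 4; TOP10: 2; MG1655: 6.
Smallest is TOP10 with 2 mismatches.

TOP10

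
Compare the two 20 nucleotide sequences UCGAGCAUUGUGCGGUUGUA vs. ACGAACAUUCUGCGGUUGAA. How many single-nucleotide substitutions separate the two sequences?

Comparing position by position, 4 sites differ: 1 (U/A), 5 (G/A), 10 (G/C), 19 (U/A).

4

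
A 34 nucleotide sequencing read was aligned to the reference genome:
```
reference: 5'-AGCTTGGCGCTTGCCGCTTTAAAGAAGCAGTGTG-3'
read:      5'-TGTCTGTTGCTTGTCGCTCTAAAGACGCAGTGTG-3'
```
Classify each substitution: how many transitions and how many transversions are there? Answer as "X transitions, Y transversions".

5 transitions, 3 transversions

Mismatches (1-based):
base 1: A→T (purine→pyrimidine, transversion)
base 3: C→T (pyrimidine→pyrimidine, transition)
base 4: T→C (pyrimidine→pyrimidine, transition)
base 7: G→T (purine→pyrimidine, transversion)
base 8: C→T (pyrimidine→pyrimidine, transition)
base 14: C→T (pyrimidine→pyrimidine, transition)
base 19: T→C (pyrimidine→pyrimidine, transition)
base 26: A→C (purine→pyrimidine, transversion)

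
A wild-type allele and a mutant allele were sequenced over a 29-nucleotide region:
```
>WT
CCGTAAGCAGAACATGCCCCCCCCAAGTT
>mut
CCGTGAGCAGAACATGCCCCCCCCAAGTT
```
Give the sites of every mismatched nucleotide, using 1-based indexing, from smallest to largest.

5

Scanning 1-based: 5: A/G.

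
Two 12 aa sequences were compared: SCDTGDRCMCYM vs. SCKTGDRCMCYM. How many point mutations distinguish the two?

1

Mismatches (1-based): residue 3: D→K.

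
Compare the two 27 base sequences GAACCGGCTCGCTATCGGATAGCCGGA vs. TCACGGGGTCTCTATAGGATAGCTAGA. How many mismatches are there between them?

8

Comparing position by position, 8 positions differ: 1 (G/T), 2 (A/C), 5 (C/G), 8 (C/G), 11 (G/T), 16 (C/A), 24 (C/T), 25 (G/A).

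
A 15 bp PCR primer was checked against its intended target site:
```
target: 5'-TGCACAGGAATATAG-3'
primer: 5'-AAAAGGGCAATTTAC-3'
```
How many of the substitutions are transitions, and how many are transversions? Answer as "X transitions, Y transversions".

2 transitions, 6 transversions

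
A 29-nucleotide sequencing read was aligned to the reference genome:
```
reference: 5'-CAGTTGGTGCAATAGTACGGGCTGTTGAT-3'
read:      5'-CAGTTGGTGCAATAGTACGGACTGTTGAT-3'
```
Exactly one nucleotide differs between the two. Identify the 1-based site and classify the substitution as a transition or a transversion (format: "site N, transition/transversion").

site 21, transition

Site 21 changes G→A. G is a purine and A is a purine, so this is a transition.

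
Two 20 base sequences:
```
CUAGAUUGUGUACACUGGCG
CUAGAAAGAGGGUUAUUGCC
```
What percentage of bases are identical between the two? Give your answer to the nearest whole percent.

Mismatches at positions 6, 7, 9, 11, 12, 13, 14, 15, 17, 20 (1-based): 10 of 20.
Identical positions: 10/20 = 50% → 50%.

50%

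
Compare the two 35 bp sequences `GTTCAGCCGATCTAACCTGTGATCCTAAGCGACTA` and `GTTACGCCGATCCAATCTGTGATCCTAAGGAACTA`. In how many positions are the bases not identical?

6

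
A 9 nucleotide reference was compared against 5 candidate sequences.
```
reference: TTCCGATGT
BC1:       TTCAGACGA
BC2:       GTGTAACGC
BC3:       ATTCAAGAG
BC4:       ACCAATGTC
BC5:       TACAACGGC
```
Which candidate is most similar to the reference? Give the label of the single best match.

BC1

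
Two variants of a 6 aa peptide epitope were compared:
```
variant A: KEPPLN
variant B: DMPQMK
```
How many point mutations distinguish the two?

Mismatches (1-based): position 1: K→D; position 2: E→M; position 4: P→Q; position 5: L→M; position 6: N→K.

5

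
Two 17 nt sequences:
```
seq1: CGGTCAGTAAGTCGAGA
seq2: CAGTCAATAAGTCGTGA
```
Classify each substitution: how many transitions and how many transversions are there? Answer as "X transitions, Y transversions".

Transitions (purine↔purine or pyrimidine↔pyrimidine): 2 G→A, 7 G→A.
Transversions (purine↔pyrimidine): 15 A→T.

2 transitions, 1 transversion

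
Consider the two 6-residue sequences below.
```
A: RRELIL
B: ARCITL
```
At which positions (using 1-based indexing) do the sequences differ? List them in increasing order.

Differences at position 1 (R→A), position 3 (E→C), position 4 (L→I), position 5 (I→T).

1, 3, 4, 5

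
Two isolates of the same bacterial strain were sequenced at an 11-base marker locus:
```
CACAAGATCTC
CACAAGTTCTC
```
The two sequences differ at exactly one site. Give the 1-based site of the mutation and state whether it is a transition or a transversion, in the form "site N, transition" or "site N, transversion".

site 7, transversion

The sequences differ only at site 7: A→T (purine→pyrimidine), a transversion.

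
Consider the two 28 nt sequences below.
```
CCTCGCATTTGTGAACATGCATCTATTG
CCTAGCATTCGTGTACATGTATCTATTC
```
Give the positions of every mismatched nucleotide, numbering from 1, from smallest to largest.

Differences at position 4 (C→A), position 10 (T→C), position 14 (A→T), position 20 (C→T), position 28 (G→C).

4, 10, 14, 20, 28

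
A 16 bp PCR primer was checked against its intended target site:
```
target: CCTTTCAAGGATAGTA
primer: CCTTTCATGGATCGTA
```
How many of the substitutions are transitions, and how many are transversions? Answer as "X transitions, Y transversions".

0 transitions, 2 transversions

Mismatches (1-based):
site 8: A→T (purine→pyrimidine, transversion)
site 13: A→C (purine→pyrimidine, transversion)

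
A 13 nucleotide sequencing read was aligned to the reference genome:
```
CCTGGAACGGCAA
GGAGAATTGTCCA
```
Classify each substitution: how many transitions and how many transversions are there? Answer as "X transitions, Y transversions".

2 transitions, 6 transversions

Mismatches (1-based):
site 1: C→G (pyrimidine→purine, transversion)
site 2: C→G (pyrimidine→purine, transversion)
site 3: T→A (pyrimidine→purine, transversion)
site 5: G→A (purine→purine, transition)
site 7: A→T (purine→pyrimidine, transversion)
site 8: C→T (pyrimidine→pyrimidine, transition)
site 10: G→T (purine→pyrimidine, transversion)
site 12: A→C (purine→pyrimidine, transversion)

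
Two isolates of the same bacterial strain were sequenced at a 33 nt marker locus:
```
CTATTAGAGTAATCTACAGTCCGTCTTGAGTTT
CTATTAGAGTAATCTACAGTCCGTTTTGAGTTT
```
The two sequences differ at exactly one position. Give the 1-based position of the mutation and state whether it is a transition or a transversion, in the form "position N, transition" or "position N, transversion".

Position 25 changes C→T. C is a pyrimidine and T is a pyrimidine, so this is a transition.

position 25, transition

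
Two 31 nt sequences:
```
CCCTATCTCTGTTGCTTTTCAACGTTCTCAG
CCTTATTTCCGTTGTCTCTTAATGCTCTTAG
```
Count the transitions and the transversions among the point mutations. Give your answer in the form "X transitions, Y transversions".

10 transitions, 0 transversions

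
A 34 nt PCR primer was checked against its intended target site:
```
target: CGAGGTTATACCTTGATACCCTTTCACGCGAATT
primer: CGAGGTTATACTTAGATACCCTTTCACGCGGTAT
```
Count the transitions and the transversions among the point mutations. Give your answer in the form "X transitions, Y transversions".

2 transitions, 3 transversions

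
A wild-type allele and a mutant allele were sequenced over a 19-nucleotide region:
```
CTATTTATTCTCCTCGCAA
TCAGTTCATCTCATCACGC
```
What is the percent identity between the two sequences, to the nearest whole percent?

53%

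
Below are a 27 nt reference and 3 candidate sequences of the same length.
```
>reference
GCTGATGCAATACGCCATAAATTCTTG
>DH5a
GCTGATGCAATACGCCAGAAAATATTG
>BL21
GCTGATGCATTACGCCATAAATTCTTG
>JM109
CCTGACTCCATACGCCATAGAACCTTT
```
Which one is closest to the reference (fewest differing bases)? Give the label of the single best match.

Hamming distances to reference — DH5a: 3; BL21: 1; JM109: 8.
Smallest is BL21 with 1 mismatch.

BL21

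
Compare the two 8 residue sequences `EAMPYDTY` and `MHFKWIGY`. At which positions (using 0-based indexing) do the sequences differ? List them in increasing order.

0, 1, 2, 3, 4, 5, 6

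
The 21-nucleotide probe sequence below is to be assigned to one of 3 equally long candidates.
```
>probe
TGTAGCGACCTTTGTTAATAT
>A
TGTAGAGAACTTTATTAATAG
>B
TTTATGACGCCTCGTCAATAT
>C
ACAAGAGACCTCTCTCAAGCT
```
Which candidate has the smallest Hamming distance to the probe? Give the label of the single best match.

A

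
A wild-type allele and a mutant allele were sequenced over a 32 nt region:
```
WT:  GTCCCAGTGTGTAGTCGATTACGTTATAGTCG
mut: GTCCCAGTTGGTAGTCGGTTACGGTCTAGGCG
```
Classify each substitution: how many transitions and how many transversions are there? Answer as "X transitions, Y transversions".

Mismatches (1-based):
position 9: G→T (purine→pyrimidine, transversion)
position 10: T→G (pyrimidine→purine, transversion)
position 18: A→G (purine→purine, transition)
position 24: T→G (pyrimidine→purine, transversion)
position 26: A→C (purine→pyrimidine, transversion)
position 30: T→G (pyrimidine→purine, transversion)

1 transition, 5 transversions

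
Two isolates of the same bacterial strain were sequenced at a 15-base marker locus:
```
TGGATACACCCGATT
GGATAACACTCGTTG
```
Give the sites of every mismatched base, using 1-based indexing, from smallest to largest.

Differences at site 1 (T→G), site 3 (G→A), site 4 (A→T), site 5 (T→A), site 10 (C→T), site 13 (A→T), site 15 (T→G).

1, 3, 4, 5, 10, 13, 15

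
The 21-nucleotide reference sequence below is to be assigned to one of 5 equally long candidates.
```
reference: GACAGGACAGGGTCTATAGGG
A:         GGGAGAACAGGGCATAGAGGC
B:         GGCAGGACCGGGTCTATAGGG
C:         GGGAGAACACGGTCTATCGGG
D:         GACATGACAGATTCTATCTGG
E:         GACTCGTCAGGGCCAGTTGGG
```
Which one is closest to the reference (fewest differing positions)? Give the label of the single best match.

B

Hamming distances to reference — A: 7; B: 2; C: 5; D: 5; E: 7.
Smallest is B with 2 mismatches.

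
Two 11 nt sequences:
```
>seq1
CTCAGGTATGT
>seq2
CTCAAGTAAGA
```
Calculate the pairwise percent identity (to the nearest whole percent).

Mismatches at positions 5, 9, 11 (1-based): 3 of 11.
Identical positions: 8/11 = 72.73% → 73%.

73%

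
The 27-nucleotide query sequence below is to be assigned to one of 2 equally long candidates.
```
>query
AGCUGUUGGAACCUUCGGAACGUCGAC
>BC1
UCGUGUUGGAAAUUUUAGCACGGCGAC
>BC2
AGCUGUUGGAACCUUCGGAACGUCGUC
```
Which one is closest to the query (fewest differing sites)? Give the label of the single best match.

BC1 differs at 9 sites; BC2 differs at 1 site. The closest is BC2.

BC2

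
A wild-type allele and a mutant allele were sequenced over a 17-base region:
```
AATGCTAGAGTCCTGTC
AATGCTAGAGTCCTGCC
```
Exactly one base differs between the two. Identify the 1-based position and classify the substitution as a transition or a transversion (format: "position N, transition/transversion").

position 16, transition

The sequences differ only at position 16: T→C (pyrimidine→pyrimidine), a transition.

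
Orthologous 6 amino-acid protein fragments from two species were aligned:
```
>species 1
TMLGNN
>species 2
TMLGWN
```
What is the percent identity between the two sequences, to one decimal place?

83.3%

1 position differs (5), so 5 of 6 match: 5/6 = 83.33%.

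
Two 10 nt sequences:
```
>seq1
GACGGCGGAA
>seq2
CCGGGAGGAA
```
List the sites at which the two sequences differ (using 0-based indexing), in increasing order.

Differences at site 0 (G→C), site 1 (A→C), site 2 (C→G), site 5 (C→A).

0, 1, 2, 5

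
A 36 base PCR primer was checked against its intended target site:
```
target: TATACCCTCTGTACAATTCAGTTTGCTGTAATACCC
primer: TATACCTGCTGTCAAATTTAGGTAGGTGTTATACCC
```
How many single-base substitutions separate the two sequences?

Comparing position by position, 9 bases differ: 7 (C/T), 8 (T/G), 13 (A/C), 14 (C/A), 19 (C/T), 22 (T/G), 24 (T/A), 26 (C/G), 30 (A/T).

9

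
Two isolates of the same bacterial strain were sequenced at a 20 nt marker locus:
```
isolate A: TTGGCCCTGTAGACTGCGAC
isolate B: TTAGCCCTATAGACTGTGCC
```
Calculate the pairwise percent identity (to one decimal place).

80.0%

Mismatches at positions 3, 9, 17, 19 (1-based): 4 of 20.
Identical positions: 16/20 = 80% → 80.0%.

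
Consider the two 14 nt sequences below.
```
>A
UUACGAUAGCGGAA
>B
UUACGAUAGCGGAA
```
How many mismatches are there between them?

0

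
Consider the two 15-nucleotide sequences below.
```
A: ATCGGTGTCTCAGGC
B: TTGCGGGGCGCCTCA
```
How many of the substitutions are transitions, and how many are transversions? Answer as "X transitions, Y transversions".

0 transitions, 10 transversions

Mismatches (1-based):
base 1: A→T (purine→pyrimidine, transversion)
base 3: C→G (pyrimidine→purine, transversion)
base 4: G→C (purine→pyrimidine, transversion)
base 6: T→G (pyrimidine→purine, transversion)
base 8: T→G (pyrimidine→purine, transversion)
base 10: T→G (pyrimidine→purine, transversion)
base 12: A→C (purine→pyrimidine, transversion)
base 13: G→T (purine→pyrimidine, transversion)
base 14: G→C (purine→pyrimidine, transversion)
base 15: C→A (pyrimidine→purine, transversion)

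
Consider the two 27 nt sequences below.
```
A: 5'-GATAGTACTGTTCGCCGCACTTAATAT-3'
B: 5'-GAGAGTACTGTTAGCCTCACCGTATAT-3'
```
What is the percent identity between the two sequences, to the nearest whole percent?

6 positions differ (3, 13, 17, 21, 22, 23), so 21 of 27 match: 21/27 = 77.78%.

78%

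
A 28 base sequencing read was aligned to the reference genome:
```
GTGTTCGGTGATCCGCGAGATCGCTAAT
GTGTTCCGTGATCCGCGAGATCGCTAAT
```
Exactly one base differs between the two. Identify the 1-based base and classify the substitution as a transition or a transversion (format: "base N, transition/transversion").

base 7, transversion

The sequences differ only at base 7: G→C (purine→pyrimidine), a transversion.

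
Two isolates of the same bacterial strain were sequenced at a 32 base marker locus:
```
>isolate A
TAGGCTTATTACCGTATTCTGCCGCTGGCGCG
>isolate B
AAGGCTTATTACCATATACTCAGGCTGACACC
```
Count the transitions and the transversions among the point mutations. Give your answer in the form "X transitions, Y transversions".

3 transitions, 6 transversions

Mismatches (1-based):
position 1: T→A (pyrimidine→purine, transversion)
position 14: G→A (purine→purine, transition)
position 18: T→A (pyrimidine→purine, transversion)
position 21: G→C (purine→pyrimidine, transversion)
position 22: C→A (pyrimidine→purine, transversion)
position 23: C→G (pyrimidine→purine, transversion)
position 28: G→A (purine→purine, transition)
position 30: G→A (purine→purine, transition)
position 32: G→C (purine→pyrimidine, transversion)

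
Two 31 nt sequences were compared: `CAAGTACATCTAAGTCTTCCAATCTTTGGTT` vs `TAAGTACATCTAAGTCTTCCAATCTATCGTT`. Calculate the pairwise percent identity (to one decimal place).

90.3%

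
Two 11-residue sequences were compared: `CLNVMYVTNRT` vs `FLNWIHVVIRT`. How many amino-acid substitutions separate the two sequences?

The sequences differ at residues 1, 4, 5, 6, 8, 9 (1-based) — 6 in total.

6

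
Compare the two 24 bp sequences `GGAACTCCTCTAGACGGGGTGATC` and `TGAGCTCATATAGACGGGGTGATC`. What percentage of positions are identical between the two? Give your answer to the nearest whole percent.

4 positions differ (1, 4, 8, 10), so 20 of 24 match: 20/24 = 83.33%.

83%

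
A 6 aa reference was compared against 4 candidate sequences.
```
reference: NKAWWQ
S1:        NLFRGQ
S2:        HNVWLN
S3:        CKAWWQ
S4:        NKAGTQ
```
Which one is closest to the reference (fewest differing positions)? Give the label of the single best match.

S1 differs at 4 positions; S2 differs at 5 positions; S3 differs at 1 position; S4 differs at 2 positions. The closest is S3.

S3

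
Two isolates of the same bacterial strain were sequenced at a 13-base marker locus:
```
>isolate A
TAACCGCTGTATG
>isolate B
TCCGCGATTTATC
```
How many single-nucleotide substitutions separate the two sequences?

Comparing position by position, 6 sites differ: 2 (A/C), 3 (A/C), 4 (C/G), 7 (C/A), 9 (G/T), 13 (G/C).

6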